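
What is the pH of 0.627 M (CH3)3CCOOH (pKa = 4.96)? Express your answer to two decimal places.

pH = 2.58

(CH3)3CCOOH ⇌ (CH3)3CCOO- + H+
Ka = 10^(−4.96) = 1.10 × 10^-5
Ka = x²/(0.627 − x) = 1.10 × 10^-5
Since Ka ≪ C₀, x ≈ √(Ka·C₀) = 2.63 × 10^-3 M.
Check: 0.42% ionized — well under 5%, approximation valid.
pH = −log[H+] = −log(2.63 × 10^-3) = 2.58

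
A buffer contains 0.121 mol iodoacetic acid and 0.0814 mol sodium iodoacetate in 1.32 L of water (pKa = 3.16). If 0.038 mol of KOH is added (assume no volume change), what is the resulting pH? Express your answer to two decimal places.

OH- converts ICH2COOH to ICH2COO-: ICH2COOH → 0.083 mol, ICH2COO- → 0.119 mol.
pH = pKa + log([A⁻]/[HA]) = 3.16 + log(0.119/0.083) = 3.16 +0.156

pH = 3.32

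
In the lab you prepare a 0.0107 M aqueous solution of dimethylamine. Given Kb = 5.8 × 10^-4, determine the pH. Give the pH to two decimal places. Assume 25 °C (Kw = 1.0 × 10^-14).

pH = 11.35

(CH3)2NH + H2O ⇌ (CH3)2NH2+ + OH-
From the ICE table, Kb = [OH-]²/(0.0107 − [OH-]) = 5.8 × 10^-4.
The 5% rule fails; solving [OH-]² + Kb·[OH-] − Kb·C₀ = 0 exactly:
[OH-] = [−0.00058 + √(0.00058² + 2.48e-05)]/2 = 2.22 × 10^-3 M
pOH = −log(2.22 × 10^-3) = 2.65; pH = 14.00 − 2.65 = 11.35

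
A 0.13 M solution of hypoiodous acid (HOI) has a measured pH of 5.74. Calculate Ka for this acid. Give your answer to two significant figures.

Ka = 2.5 × 10^-11

[H+] = 10^(-5.74) = 1.82 × 10^-6 M
At equilibrium [HA] = 0.13 − 1.82 × 10^-6 = 1.30 × 10^-1 M
Ka = [H+][A-]/[HA] = (1.82 × 10^-6)² / 1.30 × 10^-1 = 2.5 × 10^-11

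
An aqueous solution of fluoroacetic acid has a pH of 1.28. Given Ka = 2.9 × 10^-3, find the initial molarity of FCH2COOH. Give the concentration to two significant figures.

[H+] = 10^(-1.28) = 5.25 × 10^-2 M = x
Ka = x²/(C₀ − x) ⇒ C₀ = x + x²/Ka
C₀ = 5.25 × 10^-2 + (5.25 × 10^-2)²/(2.9 × 10^-3) = 1.00 M

C₀ = 1.0 M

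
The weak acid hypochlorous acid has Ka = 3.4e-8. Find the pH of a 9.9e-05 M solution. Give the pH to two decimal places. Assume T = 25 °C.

HOCl ⇌ OCl- + H+
Let x = [H+] at equilibrium. Ka = x²/(9.9e-05 − x).
Since Ka ≪ C₀, x ≈ √(Ka·C₀) = 1.83 × 10^-6 M.
Check: 1.9% ionized — well under 5%, approximation valid.
pH = −log(1.83 × 10^-6) = 5.74

pH = 5.74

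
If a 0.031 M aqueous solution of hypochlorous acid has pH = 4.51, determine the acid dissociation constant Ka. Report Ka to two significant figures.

[H+] = 10^(-4.51) = 3.09 × 10^-5 M
At equilibrium [HA] = 0.031 − 3.09 × 10^-5 = 3.10 × 10^-2 M
Ka = [H+][A-]/[HA] = (3.09 × 10^-5)² / 3.10 × 10^-2 = 3.1 × 10^-8

Ka = 3.1 × 10^-8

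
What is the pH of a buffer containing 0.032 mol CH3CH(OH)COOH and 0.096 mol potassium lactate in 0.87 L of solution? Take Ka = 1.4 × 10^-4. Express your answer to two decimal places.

pKa = −log(1.4 × 10^-4) = 3.854
Using pH = pKa + log([base]/[acid]) with [base]/[acid] = 0.096/0.032:
pH = 3.854 + (+0.477) = 4.33

pH = 4.33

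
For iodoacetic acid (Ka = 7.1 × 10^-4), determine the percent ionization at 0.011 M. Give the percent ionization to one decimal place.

22.4%

ICH2COOH ⇌ ICH2COO- + H+; let x = [H+] at equilibrium.
Solve x² + 0.00071x − 7.81e-06 = 0 → x = 2.46 × 10^-3 M
Fraction ionized = 2.46 × 10^-3 / 0.011 = 0.2236 → 22.4%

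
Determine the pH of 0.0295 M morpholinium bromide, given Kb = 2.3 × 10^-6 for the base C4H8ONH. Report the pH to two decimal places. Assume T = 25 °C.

C4H8ONH2+ is the conjugate acid of the weak base C4H8ONH.
Ka = Kw/Kb = 1.0×10^-14 / 2.3 × 10^-6 = 4.35 × 10^-9
Ka = x²/(0.0295 − x) = 4.35 × 10^-9
Since Ka ≪ C₀, x ≈ √(Ka·C₀) = 1.13 × 10^-5 M.
(x/C₀ = 0.038% < 5%, so the approximation holds.)
pH = −log(1.13 × 10^-5) = 4.95

pH = 4.95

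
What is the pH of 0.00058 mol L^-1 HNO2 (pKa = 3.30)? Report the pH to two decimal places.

pH = 3.46

HNO2 ⇌ NO2- + H+
Ka = 10^(−3.30) = 5.01 × 10^-4
Ka = [H+]²/(0.00058 − [H+]) = 5.01 × 10^-4
Here C₀/Ka ≈ 1.16, so the small-[H+] approximation fails. Use the quadratic:
[H+] = (−Ka + √(Ka² + 4·Ka·C₀))/2 = 3.44 × 10^-4 M
pH = −log[H+] = −log(3.44 × 10^-4) = 3.46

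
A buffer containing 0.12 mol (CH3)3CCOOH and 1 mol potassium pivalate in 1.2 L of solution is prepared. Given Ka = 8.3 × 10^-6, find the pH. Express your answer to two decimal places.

pKa = −log(8.3 × 10^-6) = 5.081
pH = pKa + log([A⁻]/[HA]) = 5.081 + log(1/0.12)
pH = 5.081 + (+0.921) = 6.00

pH = 6.00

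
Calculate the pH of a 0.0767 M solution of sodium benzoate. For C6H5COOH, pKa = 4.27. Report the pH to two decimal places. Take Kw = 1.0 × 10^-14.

pH = 8.58

C6H5COO- is the conjugate base of the weak acid C6H5COOH.
Ka = 10^(−4.27) = 5.37 × 10^-5
Kb = Kw/Ka = 1.0×10^-14 / 5.37 × 10^-5 = 1.86 × 10^-10
From the ICE table, Kb = x²/(0.0767 − x) = 1.86 × 10^-10.
Since Kb ≪ C₀, x ≈ √(Kb·C₀) = 3.78 × 10^-6 M.
pOH = 5.42, so pH = 14.00 − pOH = 8.58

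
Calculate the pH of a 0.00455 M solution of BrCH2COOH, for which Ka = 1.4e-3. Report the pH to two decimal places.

pH = 2.72

BrCH2COOH ⇌ BrCH2COO- + H+
From the ICE table, Ka = [H+]²/(0.00455 − [H+]) = 1.4 × 10^-3.
Here C₀/Ka ≈ 3.25, so the small-[H+] approximation fails. Use the quadratic:
[H+] = (−Ka + √(Ka² + 4·Ka·C₀))/2 = 1.92 × 10^-3 M
pH = −log(1.92 × 10^-3) = 2.72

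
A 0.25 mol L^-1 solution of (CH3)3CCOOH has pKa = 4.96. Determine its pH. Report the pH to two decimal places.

(CH3)3CCOOH ⇌ (CH3)3CCOO- + H+
Ka = 10^(−4.96) = 1.10 × 10^-5
From the ICE table, Ka = x²/(0.25 − x) = 1.10 × 10^-5.
Neglecting x in the denominator: x = √(1.10 × 10^-5 × 0.25) = 1.66 × 10^-3 M
pH = −log[H+] = −log(1.66 × 10^-3) = 2.78

pH = 2.78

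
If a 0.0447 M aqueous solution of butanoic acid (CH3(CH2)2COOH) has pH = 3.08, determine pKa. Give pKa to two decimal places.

[H+] = 10^(-3.08) = 8.32 × 10^-4 M
At equilibrium [HA] = 0.0447 − 8.32 × 10^-4 = 4.39 × 10^-2 M
Ka = [H+][A-]/[HA] = (8.32 × 10^-4)² / 4.39 × 10^-2 = 1.58 × 10^-5
pKa = -log(1.58 × 10^-5) = 4.80

pKa = 4.80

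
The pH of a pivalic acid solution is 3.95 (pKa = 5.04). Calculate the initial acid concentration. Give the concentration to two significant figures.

C₀ = 1.5 × 10^-3 M

[H+] = 10^(-3.95) = 1.12 × 10^-4 M = x
Ka = 10^(−5.04) = 9.12 × 10^-6
Ka = x²/(C₀ − x) ⇒ C₀ = x + x²/Ka
C₀ = 1.12 × 10^-4 + (1.12 × 10^-4)²/(9.12 × 10^-6) = 1.49 × 10^-3 M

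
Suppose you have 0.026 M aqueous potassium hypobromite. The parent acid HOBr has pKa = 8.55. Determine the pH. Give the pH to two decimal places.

pH = 10.48

OBr- is the conjugate base of the weak acid HOBr.
Ka = 10^(−8.55) = 2.82 × 10^-9
Kb = Kw/Ka = 1.0×10^-14 / 2.82 × 10^-9 = 3.55 × 10^-6
From the ICE table, Kb = [OH-]²/(0.026 − [OH-]) = 3.55 × 10^-6.
Assume [OH-] ≪ 0.026: [OH-] ≈ √(3.55 × 10^-6 × 0.026) = 3.04 × 10^-4 M
([OH-]/C₀ = 1.2% < 5%, so the approximation holds.)
pOH = −log(3.04 × 10^-4) = 3.52; pH = 14.00 − 3.52 = 10.48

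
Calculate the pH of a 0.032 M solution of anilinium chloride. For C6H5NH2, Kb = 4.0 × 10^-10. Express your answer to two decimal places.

C6H5NH3+ is the conjugate acid of the weak base C6H5NH2.
Ka = Kw/Kb = 1.0×10^-14 / 4.0 × 10^-10 = 2.50 × 10^-5
From the ICE table, Ka = [H+]²/(0.032 − [H+]) = 2.50 × 10^-5.
Since Ka ≪ C₀, [H+] ≈ √(Ka·C₀) = 8.94 × 10^-4 M.
pH = −log[H+] = −log(8.94 × 10^-4) = 3.05

pH = 3.05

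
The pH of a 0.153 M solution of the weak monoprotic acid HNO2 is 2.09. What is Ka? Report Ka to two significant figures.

[H+] = 10^(-2.09) = 8.13 × 10^-3 M
At equilibrium [HA] = 0.153 − 8.13 × 10^-3 = 1.45 × 10^-1 M
Ka = [H+][A-]/[HA] = (8.13 × 10^-3)² / 1.45 × 10^-1 = 4.6 × 10^-4

Ka = 4.6 × 10^-4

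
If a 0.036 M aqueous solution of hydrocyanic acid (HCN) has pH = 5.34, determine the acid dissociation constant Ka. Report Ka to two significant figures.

[H+] = 10^(-5.34) = 4.57 × 10^-6 M
At equilibrium [HA] = 0.036 − 4.57 × 10^-6 = 3.60 × 10^-2 M
Ka = [H+][A-]/[HA] = (4.57 × 10^-6)² / 3.60 × 10^-2 = 5.8 × 10^-10

Ka = 5.8 × 10^-10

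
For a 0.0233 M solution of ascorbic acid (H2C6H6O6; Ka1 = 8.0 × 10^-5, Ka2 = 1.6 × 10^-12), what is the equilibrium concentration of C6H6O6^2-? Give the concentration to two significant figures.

1.6 × 10^-12 M

First ionization gives [H+] ≈ [HC6H6O6-] = 1.33 × 10^-3 M.
Second step: Ka2 = [H+][C6H6O6^2-]/[HC6H6O6-] ≈ [C6H6O6^2-] (since [H+] ≈ [HC6H6O6-]).
So [C6H6O6^2-] ≈ Ka2.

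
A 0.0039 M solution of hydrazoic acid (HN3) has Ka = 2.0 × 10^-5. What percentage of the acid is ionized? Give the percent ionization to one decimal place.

HN3 ⇌ N3- + H+; let x = [H+] at equilibrium.
Solve x² + 2e-05x − 7.8e-08 = 0 → x = 2.69 × 10^-4 M
Fraction ionized = 2.69 × 10^-4 / 0.0039 = 0.0690 → 6.9%

6.9%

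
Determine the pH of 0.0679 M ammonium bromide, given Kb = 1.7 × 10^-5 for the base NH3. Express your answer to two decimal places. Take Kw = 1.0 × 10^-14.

NH4+ is the conjugate acid of the weak base NH3.
Ka = Kw/Kb = 1.0×10^-14 / 1.7 × 10^-5 = 5.88 × 10^-10
Ka = x²/(0.0679 − x) = 5.88 × 10^-10
Assume x ≪ 0.0679: x ≈ √(5.88 × 10^-10 × 0.0679) = 6.32 × 10^-6 M
(x/C₀ = 0.0093% < 5%, so the approximation holds.)
pH = −log[H+] = −log(6.32 × 10^-6) = 5.20

pH = 5.20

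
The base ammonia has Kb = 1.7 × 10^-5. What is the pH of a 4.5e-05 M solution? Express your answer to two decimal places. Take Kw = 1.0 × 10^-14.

NH3 + H2O ⇌ NH4+ + OH-
Kb = x²/(4.5e-05 − x) = 1.7 × 10^-5
Here C₀/Kb ≈ 2.65, so the small-x approximation fails. Use the quadratic:
x = [−1.7e-05 + √(1.7e-05² + 3.06e-09)]/2 = 2.04 × 10^-5 M
pOH = −log(2.04 × 10^-5) = 4.69; pH = 14.00 − 4.69 = 9.31

pH = 9.31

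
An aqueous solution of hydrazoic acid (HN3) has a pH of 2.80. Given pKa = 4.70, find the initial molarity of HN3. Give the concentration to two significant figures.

C₀ = 1.3 × 10^-1 M

[H+] = 10^(-2.80) = 1.58 × 10^-3 M = x
Ka = 10^(−4.70) = 2.00 × 10^-5
Ka = x²/(C₀ − x) ⇒ C₀ = x + x²/Ka
C₀ = 1.58 × 10^-3 + (1.58 × 10^-3)²/(2.00 × 10^-5) = 1.26 × 10^-1 M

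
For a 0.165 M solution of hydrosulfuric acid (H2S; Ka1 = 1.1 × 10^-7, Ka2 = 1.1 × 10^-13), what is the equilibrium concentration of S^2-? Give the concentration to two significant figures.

1.1 × 10^-13 M

First ionization gives [H+] ≈ [HS-] = 1.35 × 10^-4 M.
Second step: Ka2 = [H+][S^2-]/[HS-] ≈ [S^2-] (since [H+] ≈ [HS-]).
So [S^2-] ≈ Ka2.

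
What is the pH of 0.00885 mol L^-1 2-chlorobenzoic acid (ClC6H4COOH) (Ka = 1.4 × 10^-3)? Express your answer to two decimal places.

pH = 2.54

ClC6H4COOH ⇌ ClC6H4COO- + H+
From the ICE table, Ka = x²/(0.00885 − x) = 1.4 × 10^-3.
x is not negligible relative to C₀; solve x² + 0.0014·x − 1.24e-05 = 0.
x = (−Ka + √(Ka² + 4·Ka·C₀))/2 = 2.89 × 10^-3 M
pH = −log(2.89 × 10^-3) = 2.54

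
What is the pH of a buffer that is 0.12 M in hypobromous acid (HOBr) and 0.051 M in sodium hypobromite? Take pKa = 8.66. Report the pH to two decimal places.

pH = 8.29

pH = pKa + log([A⁻]/[HA]) = 8.66 + log(0.051/0.12)
pH = 8.66 + (-0.372) = 8.29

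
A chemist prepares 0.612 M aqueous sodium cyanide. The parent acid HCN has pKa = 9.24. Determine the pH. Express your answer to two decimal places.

CN- is the conjugate base of the weak acid HCN.
Ka = 10^(−9.24) = 5.75 × 10^-10
Kb = Kw/Ka = 1.0×10^-14 / 5.75 × 10^-10 = 1.74 × 10^-5
Kb = x²/(0.612 − x) = 1.74 × 10^-5
Since Kb ≪ C₀, x ≈ √(Kb·C₀) = 3.26 × 10^-3 M.
pOH = 2.49, so pH = 14.00 − pOH = 11.51

pH = 11.51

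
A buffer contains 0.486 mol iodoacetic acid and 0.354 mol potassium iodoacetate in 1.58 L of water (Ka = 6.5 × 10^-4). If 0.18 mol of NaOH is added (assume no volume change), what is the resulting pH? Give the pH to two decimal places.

After neutralization: n(ICH2COOH) = 0.306 mol, n(ICH2COO-) = 0.534 mol.
pKa = −log(6.5 × 10^-4) = 3.187
pH = pKa + log([A⁻]/[HA]) = 3.187 + log(0.534/0.306) = 3.187 +0.242

pH = 3.43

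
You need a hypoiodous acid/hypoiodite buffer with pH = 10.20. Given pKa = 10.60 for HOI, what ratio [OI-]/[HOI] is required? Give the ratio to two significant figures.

ratio = 0.40

pH = pKa + log(r) ⇒ log(r) = 10.20 − 10.60 = -0.40
r = [OI-]/[HOI] = 10^(-0.40) = 0.398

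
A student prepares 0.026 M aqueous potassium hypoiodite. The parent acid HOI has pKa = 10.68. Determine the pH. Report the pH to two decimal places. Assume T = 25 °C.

OI- is the conjugate base of the weak acid HOI.
Ka = 10^(−10.68) = 2.09 × 10^-11
Kb = Kw/Ka = 1.0×10^-14 / 2.09 × 10^-11 = 4.78 × 10^-4
Let x = [OH-] at equilibrium. Kb = x²/(0.026 − x).
x is not negligible relative to C₀; solve x² + 0.000478·x − 1.24e-05 = 0.
x = (−Kb + √(Kb² + 4·Kb·C₀))/2 = 3.29 × 10^-3 M
pOH = −log(3.29 × 10^-3) = 2.48; pH = 14.00 − 2.48 = 11.52

pH = 11.52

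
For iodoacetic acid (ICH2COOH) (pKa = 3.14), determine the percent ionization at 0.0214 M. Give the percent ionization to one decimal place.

16.8%

ICH2COOH ⇌ ICH2COO- + H+; let x = [H+] at equilibrium.
Ka = 10^(−3.14) = 7.24 × 10^-4
Ka = x²/(C₀ − x); solving the quadratic gives x = 3.59 × 10^-3 M.
% ionization = x/C₀ × 100% = 3.59 × 10^-3/0.0214 × 100% = 16.8%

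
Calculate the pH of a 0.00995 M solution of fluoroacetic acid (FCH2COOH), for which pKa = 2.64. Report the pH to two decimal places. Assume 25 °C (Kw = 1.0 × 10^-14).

pH = 2.42

FCH2COOH ⇌ FCH2COO- + H+
Ka = 10^(−2.64) = 2.29 × 10^-3
Ka = x²/(0.00995 − x) = 2.29 × 10^-3
x is not negligible relative to C₀; solve x² + 0.00229·x − 2.28e-05 = 0.
x = (−Ka + √(Ka² + 4·Ka·C₀))/2 = 3.76 × 10^-3 M
pH = −log(3.76 × 10^-3) = 2.42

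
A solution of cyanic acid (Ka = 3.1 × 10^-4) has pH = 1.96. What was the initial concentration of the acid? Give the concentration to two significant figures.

C₀ = 4.0 × 10^-1 M

[H+] = 10^(-1.96) = 1.10 × 10^-2 M = x
Ka = x²/(C₀ − x) ⇒ C₀ = x + x²/Ka
C₀ = 1.10 × 10^-2 + (1.10 × 10^-2)²/(3.1 × 10^-4) = 4.01 × 10^-1 M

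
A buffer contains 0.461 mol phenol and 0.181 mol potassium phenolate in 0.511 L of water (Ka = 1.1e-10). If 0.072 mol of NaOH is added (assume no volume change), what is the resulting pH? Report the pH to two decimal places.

OH- converts C6H5OH to C6H5O-: C6H5OH → 0.389 mol, C6H5O- → 0.253 mol.
pKa = −log(1.1 × 10^-10) = 9.959
pH = pKa + log([A⁻]/[HA]) = 9.959 + log(0.253/0.389) = 9.959 -0.187

pH = 9.77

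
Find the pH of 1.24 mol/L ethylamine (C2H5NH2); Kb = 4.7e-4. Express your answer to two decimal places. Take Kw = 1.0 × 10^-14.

pH = 12.38

C2H5NH2 + H2O ⇌ C2H5NH3+ + OH-
From the ICE table, Kb = x²/(1.24 − x) = 4.7 × 10^-4.
Neglecting x in the denominator: x = √(4.7 × 10^-4 × 1.24) = 2.41 × 10^-2 M
(x/C₀ = 1.9% < 5%, so the approximation holds.)
pOH = −log(2.41 × 10^-2) = 1.62; pH = 14.00 − 1.62 = 12.38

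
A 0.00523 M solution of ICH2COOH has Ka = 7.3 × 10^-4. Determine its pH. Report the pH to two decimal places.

pH = 2.79

ICH2COOH ⇌ ICH2COO- + H+
Let x = [H+] at equilibrium. Ka = x²/(0.00523 − x).
Here C₀/Ka ≈ 7.16, so the small-x approximation fails. Use the quadratic:
x = [−0.00073 + √(0.00073² + 1.53e-05)]/2 = 1.62 × 10^-3 M
pH = −log[H+] = −log(1.62 × 10^-3) = 2.79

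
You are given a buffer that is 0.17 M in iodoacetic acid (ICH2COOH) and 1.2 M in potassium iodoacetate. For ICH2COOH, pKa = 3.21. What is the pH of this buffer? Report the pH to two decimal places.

pH = 4.06

Using pH = pKa + log([base]/[acid]) with [base]/[acid] = 1.2/0.17:
pH = 3.21 + (+0.849) = 4.06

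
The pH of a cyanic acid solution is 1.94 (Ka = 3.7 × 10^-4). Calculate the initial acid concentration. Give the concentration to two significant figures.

C₀ = 3.7 × 10^-1 M

[H+] = 10^(-1.94) = 1.15 × 10^-2 M = x
Ka = x²/(C₀ − x) ⇒ C₀ = x + x²/Ka
C₀ = 1.15 × 10^-2 + (1.15 × 10^-2)²/(3.7 × 10^-4) = 3.69 × 10^-1 M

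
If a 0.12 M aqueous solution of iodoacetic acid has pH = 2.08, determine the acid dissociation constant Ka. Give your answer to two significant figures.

[H+] = 10^(-2.08) = 8.32 × 10^-3 M
At equilibrium [HA] = 0.12 − 8.32 × 10^-3 = 1.12 × 10^-1 M
Ka = [H+][A-]/[HA] = (8.32 × 10^-3)² / 1.12 × 10^-1 = 6.2 × 10^-4

Ka = 6.2 × 10^-4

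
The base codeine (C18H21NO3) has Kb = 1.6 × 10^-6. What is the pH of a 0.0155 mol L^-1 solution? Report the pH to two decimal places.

pH = 10.20

C18H21NO3 + H2O ⇌ C18H22NO3+ + OH-
Let x = [OH-] at equilibrium. Kb = x²/(0.0155 − x).
Assume x ≪ 0.0155: x ≈ √(1.6 × 10^-6 × 0.0155) = 1.57 × 10^-4 M
(x/C₀ = 1% < 5%, so the approximation holds.)
pOH = −log(1.57 × 10^-4) = 3.80; pH = 14.00 − 3.80 = 10.20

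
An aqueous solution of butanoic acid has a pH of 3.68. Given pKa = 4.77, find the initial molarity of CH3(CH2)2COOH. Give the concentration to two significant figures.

[H+] = 10^(-3.68) = 2.09 × 10^-4 M = x
Ka = 10^(−4.77) = 1.70 × 10^-5
Ka = x²/(C₀ − x) ⇒ C₀ = x + x²/Ka
C₀ = 2.09 × 10^-4 + (2.09 × 10^-4)²/(1.70 × 10^-5) = 2.78 × 10^-3 M

C₀ = 2.8 × 10^-3 M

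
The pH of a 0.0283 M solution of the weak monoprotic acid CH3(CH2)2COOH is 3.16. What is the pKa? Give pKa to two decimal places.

pKa = 4.76

[H+] = 10^(-3.16) = 6.92 × 10^-4 M
At equilibrium [HA] = 0.0283 − 6.92 × 10^-4 = 2.76 × 10^-2 M
Ka = [H+][A-]/[HA] = (6.92 × 10^-4)² / 2.76 × 10^-2 = 1.74 × 10^-5
pKa = -log(1.74 × 10^-5) = 4.76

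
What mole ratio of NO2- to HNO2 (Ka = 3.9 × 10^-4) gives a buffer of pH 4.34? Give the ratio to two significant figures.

pKa = -log(3.9 × 10^-4) = 3.409
pH = pKa + log(r) ⇒ log(r) = 4.34 − 3.409 = +0.931
r = [NO2-]/[HNO2] = 10^(+0.931) = 8.53

ratio = 8.5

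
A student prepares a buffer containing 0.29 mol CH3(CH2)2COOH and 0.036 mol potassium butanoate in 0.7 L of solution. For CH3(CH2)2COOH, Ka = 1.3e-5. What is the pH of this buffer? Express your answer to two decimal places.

pKa = −log(1.3 × 10^-5) = 4.886
Using pH = pKa + log([base]/[acid]) with [base]/[acid] = 0.036/0.29:
pH = 4.886 + (-0.906) = 3.98

pH = 3.98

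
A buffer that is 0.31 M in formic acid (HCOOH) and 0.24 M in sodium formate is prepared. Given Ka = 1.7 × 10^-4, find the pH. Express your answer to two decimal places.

pH = 3.66

pKa = −log(1.7 × 10^-4) = 3.770
Using pH = pKa + log([base]/[acid]) with [base]/[acid] = 0.24/0.31:
pH = 3.770 + (-0.111) = 3.66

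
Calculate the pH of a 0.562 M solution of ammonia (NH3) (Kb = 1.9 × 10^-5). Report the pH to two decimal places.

NH3 + H2O ⇌ NH4+ + OH-
Kb = [OH-]²/(0.562 − [OH-]) = 1.9 × 10^-5
Neglecting [OH-] in the denominator: [OH-] = √(1.9 × 10^-5 × 0.562) = 3.27 × 10^-3 M
pOH = 2.49, so pH = 14.00 − pOH = 11.51

pH = 11.51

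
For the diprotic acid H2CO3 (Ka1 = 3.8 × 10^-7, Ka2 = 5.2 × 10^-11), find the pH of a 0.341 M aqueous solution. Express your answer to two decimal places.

Since Ka1 ≫ Ka2, the first ionization dominates [H+].
Ka1 = x²/(0.341 − x) = 3.8 × 10^-7
x ≈ √(3.8 × 10^-7 × 0.341) = 3.60 × 10^-4 M
pH = −log(3.60 × 10^-4) = 3.44

pH = 3.44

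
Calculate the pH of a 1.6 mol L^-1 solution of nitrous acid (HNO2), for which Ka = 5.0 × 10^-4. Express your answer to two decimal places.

pH = 1.55

HNO2 ⇌ NO2- + H+
Ka = x²/(1.6 − x) = 5.0 × 10^-4
Since Ka ≪ C₀, x ≈ √(Ka·C₀) = 2.83 × 10^-2 M.
(x/C₀ = 1.8% < 5%, so the approximation holds.)
pH = −log[H+] = −log(2.83 × 10^-2) = 1.55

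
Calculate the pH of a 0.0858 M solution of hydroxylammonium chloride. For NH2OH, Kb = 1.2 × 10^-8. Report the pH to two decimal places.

pH = 3.57

NH3OH+ is the conjugate acid of the weak base NH2OH.
Ka = Kw/Kb = 1.0×10^-14 / 1.2 × 10^-8 = 8.33 × 10^-7
Let x = [H+] at equilibrium. Ka = x²/(0.0858 − x).
Neglecting x in the denominator: x = √(8.33 × 10^-7 × 0.0858) = 2.67 × 10^-4 M
Check: 0.31% ionized — well under 5%, approximation valid.
pH = −log(2.67 × 10^-4) = 3.57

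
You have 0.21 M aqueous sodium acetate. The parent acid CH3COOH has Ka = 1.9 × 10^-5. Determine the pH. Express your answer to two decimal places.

CH3COO- is the conjugate base of the weak acid CH3COOH.
Kb = Kw/Ka = 1.0×10^-14 / 1.9 × 10^-5 = 5.26 × 10^-10
Let x = [OH-] at equilibrium. Kb = x²/(0.21 − x).
Neglecting x in the denominator: x = √(5.26 × 10^-10 × 0.21) = 1.05 × 10^-5 M
(x/C₀ = 0.005% < 5%, so the approximation holds.)
pOH = 4.98, so pH = 14.00 − pOH = 9.02

pH = 9.02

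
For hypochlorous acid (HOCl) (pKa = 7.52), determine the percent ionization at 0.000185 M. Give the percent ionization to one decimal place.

1.3%

HOCl ⇌ OCl- + H+; let x = [H+] at equilibrium.
Ka = 10^(−7.52) = 3.02 × 10^-8
x ≈ √(Ka·C₀) = √(3.02 × 10^-8 × 0.000185) = 2.36 × 10^-6 M
% ionization = x/C₀ × 100% = 2.36 × 10^-6/0.000185 × 100% = 1.3%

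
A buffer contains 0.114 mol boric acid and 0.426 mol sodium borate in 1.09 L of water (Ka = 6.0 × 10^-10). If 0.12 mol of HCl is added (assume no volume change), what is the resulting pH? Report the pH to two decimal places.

Added H+ converts B(OH)4- to B(OH)3: B(OH)3 → 0.234 mol, B(OH)4- → 0.306 mol.
pKa = −log(6.0 × 10^-10) = 9.222
pH = pKa + log([A⁻]/[HA]) = 9.222 + log(0.306/0.234) = 9.222 +0.117

pH = 9.34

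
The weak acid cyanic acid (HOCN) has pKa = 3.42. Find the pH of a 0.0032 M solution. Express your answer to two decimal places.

HOCN ⇌ OCN- + H+
Ka = 10^(−3.42) = 3.80 × 10^-4
Ka = [H+]²/(0.0032 − [H+]) = 3.80 × 10^-4
[H+] is not negligible relative to C₀; solve [H+]² + 0.00038·[H+] − 1.22e-06 = 0.
[H+] = (−Ka + √(Ka² + 4·Ka·C₀))/2 = 9.29 × 10^-4 M
pH = −log[H+] = −log(9.29 × 10^-4) = 3.03

pH = 3.03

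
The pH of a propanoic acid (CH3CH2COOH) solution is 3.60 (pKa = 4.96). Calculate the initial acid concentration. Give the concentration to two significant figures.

[H+] = 10^(-3.60) = 2.51 × 10^-4 M = x
Ka = 10^(−4.96) = 1.10 × 10^-5
Ka = x²/(C₀ − x) ⇒ C₀ = x + x²/Ka
C₀ = 2.51 × 10^-4 + (2.51 × 10^-4)²/(1.10 × 10^-5) = 5.98 × 10^-3 M

C₀ = 6.0 × 10^-3 M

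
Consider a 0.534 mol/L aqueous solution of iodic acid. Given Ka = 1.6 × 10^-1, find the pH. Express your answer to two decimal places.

HIO3 ⇌ IO3- + H+
Let x = [H+] at equilibrium. Ka = x²/(0.534 − x).
x is not negligible relative to C₀; solve x² + 0.16·x − 0.0854 = 0.
x = (−Ka + √(Ka² + 4·Ka·C₀))/2 = 2.23 × 10^-1 M
pH = −log(2.23 × 10^-1) = 0.65

pH = 0.65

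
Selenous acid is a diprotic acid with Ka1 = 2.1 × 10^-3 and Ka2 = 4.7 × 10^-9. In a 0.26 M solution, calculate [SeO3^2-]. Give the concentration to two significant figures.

First ionization gives [H+] ≈ [HSeO3-] = 2.23 × 10^-2 M.
Second step: Ka2 = [H+][SeO3^2-]/[HSeO3-] ≈ [SeO3^2-] (since [H+] ≈ [HSeO3-]).
So [SeO3^2-] ≈ Ka2.

4.7 × 10^-9 M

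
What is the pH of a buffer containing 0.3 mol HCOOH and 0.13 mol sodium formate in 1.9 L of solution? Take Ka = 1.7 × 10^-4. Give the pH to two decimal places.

pH = 3.41

pKa = −log(1.7 × 10^-4) = 3.770
Using pH = pKa + log([base]/[acid]) with [base]/[acid] = 0.13/0.3:
pH = 3.770 + (-0.363) = 3.41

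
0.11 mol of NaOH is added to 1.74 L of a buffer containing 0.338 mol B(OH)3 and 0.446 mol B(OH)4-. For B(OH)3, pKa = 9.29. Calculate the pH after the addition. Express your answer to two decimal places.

OH- converts B(OH)3 to B(OH)4-: B(OH)3 → 0.228 mol, B(OH)4- → 0.556 mol.
pH = pKa + log(n_B(OH)4-/n_B(OH)3) = 9.29 + log(0.556/0.228) = 9.29 + (+0.387)

pH = 9.68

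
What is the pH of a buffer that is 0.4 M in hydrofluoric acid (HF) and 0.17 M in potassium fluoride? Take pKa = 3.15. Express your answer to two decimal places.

Using pH = pKa + log([base]/[acid]) with [base]/[acid] = 0.17/0.4:
pH = 3.15 + (-0.372) = 2.78

pH = 2.78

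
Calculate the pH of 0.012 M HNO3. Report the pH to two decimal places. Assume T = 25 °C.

HNO3 is a strong acid and dissociates completely, so [H+] = 0.012 M.
pH = -log(0.012) = 1.92

pH = 1.92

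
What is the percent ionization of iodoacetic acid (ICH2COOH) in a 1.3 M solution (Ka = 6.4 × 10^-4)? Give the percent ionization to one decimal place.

ICH2COOH ⇌ ICH2COO- + H+; let x = [H+] at equilibrium.
x ≈ √(Ka·C₀) = √(6.4 × 10^-4 × 1.3) = 2.88 × 10^-2 M
Fraction ionized = 2.88 × 10^-2 / 1.3 = 0.0222 → 2.2%

2.2%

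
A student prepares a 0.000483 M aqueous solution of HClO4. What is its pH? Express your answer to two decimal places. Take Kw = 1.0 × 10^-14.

HClO4 is a strong acid and dissociates completely, so [H+] = 0.000483 M.
pH = -log(0.000483) = 3.32

pH = 3.32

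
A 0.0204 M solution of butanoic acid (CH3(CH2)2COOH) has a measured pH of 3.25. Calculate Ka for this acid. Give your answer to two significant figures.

[H+] = 10^(-3.25) = 5.62 × 10^-4 M
At equilibrium [HA] = 0.0204 − 5.62 × 10^-4 = 1.98 × 10^-2 M
Ka = [H+][A-]/[HA] = (5.62 × 10^-4)² / 1.98 × 10^-2 = 1.6 × 10^-5

Ka = 1.6 × 10^-5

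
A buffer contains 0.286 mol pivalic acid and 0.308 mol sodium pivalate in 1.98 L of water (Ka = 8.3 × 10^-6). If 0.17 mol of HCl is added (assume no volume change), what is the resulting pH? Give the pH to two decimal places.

Added H+ converts (CH3)3CCOO- to (CH3)3CCOOH: (CH3)3CCOOH → 0.456 mol, (CH3)3CCOO- → 0.138 mol.
pKa = −log(8.3 × 10^-6) = 5.081
pH = pKa + log([A⁻]/[HA]) = 5.081 + log(0.138/0.456) = 5.081 -0.519

pH = 4.56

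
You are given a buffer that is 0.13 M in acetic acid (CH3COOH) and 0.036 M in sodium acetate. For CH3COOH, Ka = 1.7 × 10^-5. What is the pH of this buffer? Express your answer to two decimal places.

pH = 4.21

pKa = −log(1.7 × 10^-5) = 4.770
pH = pKa + log([A⁻]/[HA]) = 4.770 + log(0.036/0.13)
pH = 4.770 + (-0.558) = 4.21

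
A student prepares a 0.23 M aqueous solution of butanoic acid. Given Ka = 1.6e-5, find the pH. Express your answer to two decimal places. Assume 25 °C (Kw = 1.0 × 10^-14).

pH = 2.72

CH3(CH2)2COOH ⇌ CH3(CH2)2COO- + H+
From the ICE table, Ka = x²/(0.23 − x) = 1.6 × 10^-5.
Neglecting x in the denominator: x = √(1.6 × 10^-5 × 0.23) = 1.92 × 10^-3 M
pH = −log[H+] = −log(1.92 × 10^-3) = 2.72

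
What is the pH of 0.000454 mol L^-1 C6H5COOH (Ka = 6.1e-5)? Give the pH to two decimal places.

C6H5COOH ⇌ C6H5COO- + H+
From the ICE table, Ka = [H+]²/(0.000454 − [H+]) = 6.1 × 10^-5.
[H+] is not negligible relative to C₀; solve [H+]² + 6.1e-05·[H+] − 2.77e-08 = 0.
[H+] = (−Ka + √(Ka² + 4·Ka·C₀))/2 = 1.39 × 10^-4 M
pH = −log(1.39 × 10^-4) = 3.86

pH = 3.86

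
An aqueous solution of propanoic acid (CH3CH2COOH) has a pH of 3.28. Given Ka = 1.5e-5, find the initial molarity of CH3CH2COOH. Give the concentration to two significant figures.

C₀ = 1.9 × 10^-2 M

[H+] = 10^(-3.28) = 5.25 × 10^-4 M = x
Ka = x²/(C₀ − x) ⇒ C₀ = x + x²/Ka
C₀ = 5.25 × 10^-4 + (5.25 × 10^-4)²/(1.5 × 10^-5) = 1.89 × 10^-2 M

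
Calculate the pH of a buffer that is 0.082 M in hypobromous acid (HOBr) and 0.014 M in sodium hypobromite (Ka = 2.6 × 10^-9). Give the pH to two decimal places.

pH = 7.82

pKa = −log(2.6 × 10^-9) = 8.585
Henderson–Hasselbalch: pH = pKa + log([OBr-]/[HOBr]) = 8.585 + log(0.014/0.082)
pH = 8.585 + (-0.768) = 7.82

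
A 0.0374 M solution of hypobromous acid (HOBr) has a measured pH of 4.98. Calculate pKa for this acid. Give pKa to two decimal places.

[H+] = 10^(-4.98) = 1.05 × 10^-5 M
At equilibrium [HA] = 0.0374 − 1.05 × 10^-5 = 3.74 × 10^-2 M
Ka = [H+][A-]/[HA] = (1.05 × 10^-5)² / 3.74 × 10^-2 = 2.95 × 10^-9
pKa = -log(2.95 × 10^-9) = 8.53

pKa = 8.53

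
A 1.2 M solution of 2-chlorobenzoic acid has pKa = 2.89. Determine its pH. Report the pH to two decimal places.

pH = 1.41

ClC6H4COOH ⇌ ClC6H4COO- + H+
Ka = 10^(−2.89) = 1.29 × 10^-3
Ka = [H+]²/(1.2 − [H+]) = 1.29 × 10^-3
Since Ka ≪ C₀, [H+] ≈ √(Ka·C₀) = 3.93 × 10^-2 M.
([H+]/C₀ = 3.3% < 5%, so the approximation holds.)
pH = −log[H+] = −log(3.93 × 10^-2) = 1.41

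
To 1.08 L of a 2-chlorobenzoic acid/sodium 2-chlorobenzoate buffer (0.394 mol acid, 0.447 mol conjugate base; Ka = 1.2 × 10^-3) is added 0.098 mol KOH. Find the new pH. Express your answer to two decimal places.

pH = 3.19

After neutralization: n(ClC6H4COOH) = 0.296 mol, n(ClC6H4COO-) = 0.545 mol.
pKa = −log(1.2 × 10^-3) = 2.921
pH = pKa + log(n_ClC6H4COO-/n_ClC6H4COOH) = 2.921 + log(0.545/0.296) = 2.921 + (+0.265)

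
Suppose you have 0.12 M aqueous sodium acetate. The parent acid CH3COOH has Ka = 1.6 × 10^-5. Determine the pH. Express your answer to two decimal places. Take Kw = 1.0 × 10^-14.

pH = 8.94

CH3COO- is the conjugate base of the weak acid CH3COOH.
Kb = Kw/Ka = 1.0×10^-14 / 1.6 × 10^-5 = 6.25 × 10^-10
From the ICE table, Kb = x²/(0.12 − x) = 6.25 × 10^-10.
Since Kb ≪ C₀, x ≈ √(Kb·C₀) = 8.66 × 10^-6 M.
(x/C₀ = 0.0072% < 5%, so the approximation holds.)
pOH = −log(8.66 × 10^-6) = 5.06; pH = 14.00 − 5.06 = 8.94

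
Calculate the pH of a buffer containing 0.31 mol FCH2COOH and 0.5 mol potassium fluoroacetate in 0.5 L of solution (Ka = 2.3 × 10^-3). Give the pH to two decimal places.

pKa = −log(2.3 × 10^-3) = 2.638
Henderson–Hasselbalch: pH = pKa + log([FCH2COO-]/[FCH2COOH]) = 2.638 + log(0.5/0.31)
pH = 2.638 + (+0.208) = 2.85

pH = 2.85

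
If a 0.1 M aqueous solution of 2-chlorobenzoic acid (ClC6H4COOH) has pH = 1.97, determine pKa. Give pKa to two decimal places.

[H+] = 10^(-1.97) = 1.07 × 10^-2 M
At equilibrium [HA] = 0.1 − 1.07 × 10^-2 = 8.93 × 10^-2 M
Ka = [H+][A-]/[HA] = (1.07 × 10^-2)² / 8.93 × 10^-2 = 1.28 × 10^-3
pKa = -log(1.28 × 10^-3) = 2.89

pKa = 2.89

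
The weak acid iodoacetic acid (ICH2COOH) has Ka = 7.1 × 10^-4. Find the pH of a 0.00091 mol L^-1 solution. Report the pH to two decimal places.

ICH2COOH ⇌ ICH2COO- + H+
From the ICE table, Ka = x²/(0.00091 − x) = 7.1 × 10^-4.
x is not negligible relative to C₀; solve x² + 0.00071·x − 6.46e-07 = 0.
x = [−0.00071 + √(0.00071² + 2.58e-06)]/2 = 5.24 × 10^-4 M
pH = −log(5.24 × 10^-4) = 3.28

pH = 3.28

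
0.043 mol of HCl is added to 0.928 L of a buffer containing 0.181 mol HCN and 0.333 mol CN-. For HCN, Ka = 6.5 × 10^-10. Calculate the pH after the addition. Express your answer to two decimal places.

pH = 9.30

Added H+ converts CN- to HCN: HCN → 0.224 mol, CN- → 0.29 mol.
pKa = −log(6.5 × 10^-10) = 9.187
pH = pKa + log(n_CN-/n_HCN) = 9.187 + log(0.29/0.224) = 9.187 + (+0.112)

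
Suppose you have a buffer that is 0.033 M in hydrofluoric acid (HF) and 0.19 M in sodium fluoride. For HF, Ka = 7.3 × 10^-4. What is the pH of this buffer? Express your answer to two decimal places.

pKa = −log(7.3 × 10^-4) = 3.137
pH = pKa + log([A⁻]/[HA]) = 3.137 + log(0.19/0.033)
pH = 3.137 + (+0.760) = 3.90

pH = 3.90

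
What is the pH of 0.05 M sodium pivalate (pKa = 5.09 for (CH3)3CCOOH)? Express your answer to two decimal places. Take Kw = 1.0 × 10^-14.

(CH3)3CCOO- is the conjugate base of the weak acid (CH3)3CCOOH.
Ka = 10^(−5.09) = 8.13 × 10^-6
Kb = Kw/Ka = 1.0×10^-14 / 8.13 × 10^-6 = 1.23 × 10^-9
Kb = x²/(0.05 − x) = 1.23 × 10^-9
Neglecting x in the denominator: x = √(1.23 × 10^-9 × 0.05) = 7.84 × 10^-6 M
pOH = 5.11, so pH = 14.00 − pOH = 8.89

pH = 8.89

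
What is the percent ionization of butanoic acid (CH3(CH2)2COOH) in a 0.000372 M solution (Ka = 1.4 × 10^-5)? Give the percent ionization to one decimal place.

CH3(CH2)2COOH ⇌ CH3(CH2)2COO- + H+; let x = [H+] at equilibrium.
Solve x² + 1.4e-05x − 5.21e-09 = 0 → x = 6.55 × 10^-5 M
% ionization = x/C₀ × 100% = 6.55 × 10^-5/0.000372 × 100% = 17.6%

17.6%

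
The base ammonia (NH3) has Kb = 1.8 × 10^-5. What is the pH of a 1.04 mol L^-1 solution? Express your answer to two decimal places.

NH3 + H2O ⇌ NH4+ + OH-
Kb = x²/(1.04 − x) = 1.8 × 10^-5
Assume x ≪ 1.04: x ≈ √(1.8 × 10^-5 × 1.04) = 4.33 × 10^-3 M
pOH = 2.36, so pH = 14.00 − pOH = 11.64

pH = 11.64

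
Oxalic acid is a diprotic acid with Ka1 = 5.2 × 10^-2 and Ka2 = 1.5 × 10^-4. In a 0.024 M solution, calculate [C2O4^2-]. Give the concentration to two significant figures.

First ionization gives [H+] ≈ [HC2O4-] = 1.79 × 10^-2 M.
Second step: Ka2 = [H+][C2O4^2-]/[HC2O4-] ≈ [C2O4^2-] (since [H+] ≈ [HC2O4-]).
So [C2O4^2-] ≈ Ka2.

1.5 × 10^-4 M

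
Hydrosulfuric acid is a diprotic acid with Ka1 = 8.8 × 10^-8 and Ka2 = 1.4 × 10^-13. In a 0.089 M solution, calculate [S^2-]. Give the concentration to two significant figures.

1.4 × 10^-13 M

First ionization gives [H+] ≈ [HS-] = 8.85 × 10^-5 M.
Second step: Ka2 = [H+][S^2-]/[HS-] ≈ [S^2-] (since [H+] ≈ [HS-]).
So [S^2-] ≈ Ka2.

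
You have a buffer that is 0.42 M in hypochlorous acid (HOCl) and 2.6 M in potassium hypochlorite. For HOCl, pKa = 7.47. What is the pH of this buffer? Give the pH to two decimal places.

Henderson–Hasselbalch: pH = pKa + log([OCl-]/[HOCl]) = 7.47 + log(2.6/0.42)
pH = 7.47 + (+0.792) = 8.26

pH = 8.26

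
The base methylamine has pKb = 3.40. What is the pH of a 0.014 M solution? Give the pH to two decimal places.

CH3NH2 + H2O ⇌ CH3NH3+ + OH-
Kb = 10^(−3.40) = 3.98 × 10^-4
Let x = [OH-] at equilibrium. Kb = x²/(0.014 − x).
Here C₀/Kb ≈ 35.2, so the small-x approximation fails. Use the quadratic:
x = (−Kb + √(Kb² + 4·Kb·C₀))/2 = 2.17 × 10^-3 M
pOH = 2.66, so pH = 14.00 − pOH = 11.34

pH = 11.34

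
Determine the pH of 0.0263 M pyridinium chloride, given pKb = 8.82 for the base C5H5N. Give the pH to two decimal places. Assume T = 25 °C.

C5H5NH+ is the conjugate acid of the weak base C5H5N.
Kb = 10^(−8.82) = 1.51 × 10^-9
Ka = Kw/Kb = 1.0×10^-14 / 1.51 × 10^-9 = 6.62 × 10^-6
From the ICE table, Ka = x²/(0.0263 − x) = 6.62 × 10^-6.
Since Ka ≪ C₀, x ≈ √(Ka·C₀) = 4.17 × 10^-4 M.
(x/C₀ = 1.6% < 5%, so the approximation holds.)
pH = −log(4.17 × 10^-4) = 3.38

pH = 3.38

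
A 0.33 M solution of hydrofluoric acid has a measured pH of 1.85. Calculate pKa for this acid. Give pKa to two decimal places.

[H+] = 10^(-1.85) = 1.41 × 10^-2 M
At equilibrium [HA] = 0.33 − 1.41 × 10^-2 = 3.16 × 10^-1 M
Ka = [H+][A-]/[HA] = (1.41 × 10^-2)² / 3.16 × 10^-1 = 6.29 × 10^-4
pKa = -log(6.29 × 10^-4) = 3.20

pKa = 3.20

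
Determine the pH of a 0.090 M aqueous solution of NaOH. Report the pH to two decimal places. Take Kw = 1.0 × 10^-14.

pH = 12.95

NaOH is a strong base; [OH-] = 0.09 M.
pOH = -log(0.09) = 1.05
pH = 14.00 - 1.05 = 12.95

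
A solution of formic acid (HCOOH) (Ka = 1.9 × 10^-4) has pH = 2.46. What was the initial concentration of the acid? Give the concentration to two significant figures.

[H+] = 10^(-2.46) = 3.47 × 10^-3 M = x
Ka = x²/(C₀ − x) ⇒ C₀ = x + x²/Ka
C₀ = 3.47 × 10^-3 + (3.47 × 10^-3)²/(1.9 × 10^-4) = 6.68 × 10^-2 M

C₀ = 6.7 × 10^-2 M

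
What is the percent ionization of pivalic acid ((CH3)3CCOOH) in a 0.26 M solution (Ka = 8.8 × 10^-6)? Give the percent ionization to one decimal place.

(CH3)3CCOOH ⇌ (CH3)3CCOO- + H+; let x = [H+] at equilibrium.
x ≈ √(Ka·C₀) = √(8.8 × 10^-6 × 0.26) = 1.51 × 10^-3 M
Fraction ionized = 1.51 × 10^-3 / 0.26 = 0.0058 → 0.6%

0.6%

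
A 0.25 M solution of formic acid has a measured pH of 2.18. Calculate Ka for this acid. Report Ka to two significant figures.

Ka = 1.8 × 10^-4

[H+] = 10^(-2.18) = 6.61 × 10^-3 M
At equilibrium [HA] = 0.25 − 6.61 × 10^-3 = 2.43 × 10^-1 M
Ka = [H+][A-]/[HA] = (6.61 × 10^-3)² / 2.43 × 10^-1 = 1.8 × 10^-4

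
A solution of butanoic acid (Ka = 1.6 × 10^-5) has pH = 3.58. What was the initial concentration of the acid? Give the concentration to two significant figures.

[H+] = 10^(-3.58) = 2.63 × 10^-4 M = x
Ka = x²/(C₀ − x) ⇒ C₀ = x + x²/Ka
C₀ = 2.63 × 10^-4 + (2.63 × 10^-4)²/(1.6 × 10^-5) = 4.59 × 10^-3 M

C₀ = 4.6 × 10^-3 M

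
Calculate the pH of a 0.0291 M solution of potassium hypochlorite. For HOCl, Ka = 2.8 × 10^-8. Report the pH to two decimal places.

OCl- is the conjugate base of the weak acid HOCl.
Kb = Kw/Ka = 1.0×10^-14 / 2.8 × 10^-8 = 3.57 × 10^-7
From the ICE table, Kb = x²/(0.0291 − x) = 3.57 × 10^-7.
Since Kb ≪ C₀, x ≈ √(Kb·C₀) = 1.02 × 10^-4 M.
Check: 0.35% ionized — well under 5%, approximation valid.
pOH = −log(1.02 × 10^-4) = 3.99; pH = 14.00 − 3.99 = 10.01

pH = 10.01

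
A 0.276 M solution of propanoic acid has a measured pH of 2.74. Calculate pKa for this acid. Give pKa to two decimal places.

pKa = 4.92

[H+] = 10^(-2.74) = 1.82 × 10^-3 M
At equilibrium [HA] = 0.276 − 1.82 × 10^-3 = 2.74 × 10^-1 M
Ka = [H+][A-]/[HA] = (1.82 × 10^-3)² / 2.74 × 10^-1 = 1.21 × 10^-5
pKa = -log(1.21 × 10^-5) = 4.92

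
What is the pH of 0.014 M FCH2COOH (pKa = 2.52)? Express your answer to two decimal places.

FCH2COOH ⇌ FCH2COO- + H+
Ka = 10^(−2.52) = 3.02 × 10^-3
Ka = [H+]²/(0.014 − [H+]) = 3.02 × 10^-3
The 5% rule fails; solving [H+]² + Ka·[H+] − Ka·C₀ = 0 exactly:
[H+] = (−Ka + √(Ka² + 4·Ka·C₀))/2 = 5.17 × 10^-3 M
pH = −log(5.17 × 10^-3) = 2.29

pH = 2.29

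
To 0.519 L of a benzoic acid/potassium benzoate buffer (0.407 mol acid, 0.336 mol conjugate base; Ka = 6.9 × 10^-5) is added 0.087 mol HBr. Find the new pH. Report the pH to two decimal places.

pH = 3.86

After neutralization: n(C6H5COOH) = 0.494 mol, n(C6H5COO-) = 0.249 mol.
pKa = −log(6.9 × 10^-5) = 4.161
pH = pKa + log([A⁻]/[HA]) = 4.161 + log(0.249/0.494) = 4.161 -0.298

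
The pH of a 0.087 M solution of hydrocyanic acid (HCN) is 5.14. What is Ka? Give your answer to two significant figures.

Ka = 6.0 × 10^-10

[H+] = 10^(-5.14) = 7.24 × 10^-6 M
At equilibrium [HA] = 0.087 − 7.24 × 10^-6 = 8.70 × 10^-2 M
Ka = [H+][A-]/[HA] = (7.24 × 10^-6)² / 8.70 × 10^-2 = 6.0 × 10^-10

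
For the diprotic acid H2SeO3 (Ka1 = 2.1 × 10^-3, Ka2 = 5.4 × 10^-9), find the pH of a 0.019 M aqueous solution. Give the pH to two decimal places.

pH = 2.27

Since Ka1 ≫ Ka2, the first ionization dominates [H+].
Ka1 = x²/(0.019 − x) = 2.1 × 10^-3
Solving the quadratic: x = (−Ka1 + √(Ka1² + 4·Ka1·C₀))/2 = 5.35 × 10^-3 M
pH = −log(5.35 × 10^-3) = 2.27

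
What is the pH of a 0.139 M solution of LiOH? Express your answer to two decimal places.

pH = 13.14

LiOH is a strong base; [OH-] = 0.139 M.
pOH = -log(0.139) = 0.86
pH = 14.00 - 0.86 = 13.14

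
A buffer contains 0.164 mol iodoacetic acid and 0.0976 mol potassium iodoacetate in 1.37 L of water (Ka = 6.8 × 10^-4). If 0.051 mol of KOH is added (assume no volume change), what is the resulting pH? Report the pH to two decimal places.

After neutralization: n(ICH2COOH) = 0.113 mol, n(ICH2COO-) = 0.149 mol.
pKa = −log(6.8 × 10^-4) = 3.167
pH = pKa + log(n_ICH2COO-/n_ICH2COOH) = 3.167 + log(0.149/0.113) = 3.167 + (+0.120)

pH = 3.29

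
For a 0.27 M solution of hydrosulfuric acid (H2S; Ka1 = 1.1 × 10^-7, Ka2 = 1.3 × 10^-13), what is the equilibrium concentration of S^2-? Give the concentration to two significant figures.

First ionization gives [H+] ≈ [HS-] = 1.72 × 10^-4 M.
Second step: Ka2 = [H+][S^2-]/[HS-] ≈ [S^2-] (since [H+] ≈ [HS-]).
So [S^2-] ≈ Ka2.

1.3 × 10^-13 M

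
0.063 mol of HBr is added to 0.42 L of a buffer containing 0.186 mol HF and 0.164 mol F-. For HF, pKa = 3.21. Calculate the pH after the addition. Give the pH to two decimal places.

pH = 2.82

Added H+ converts F- to HF: HF → 0.249 mol, F- → 0.101 mol.
pH = pKa + log(n_F-/n_HF) = 3.21 + log(0.101/0.249) = 3.21 + (-0.392)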